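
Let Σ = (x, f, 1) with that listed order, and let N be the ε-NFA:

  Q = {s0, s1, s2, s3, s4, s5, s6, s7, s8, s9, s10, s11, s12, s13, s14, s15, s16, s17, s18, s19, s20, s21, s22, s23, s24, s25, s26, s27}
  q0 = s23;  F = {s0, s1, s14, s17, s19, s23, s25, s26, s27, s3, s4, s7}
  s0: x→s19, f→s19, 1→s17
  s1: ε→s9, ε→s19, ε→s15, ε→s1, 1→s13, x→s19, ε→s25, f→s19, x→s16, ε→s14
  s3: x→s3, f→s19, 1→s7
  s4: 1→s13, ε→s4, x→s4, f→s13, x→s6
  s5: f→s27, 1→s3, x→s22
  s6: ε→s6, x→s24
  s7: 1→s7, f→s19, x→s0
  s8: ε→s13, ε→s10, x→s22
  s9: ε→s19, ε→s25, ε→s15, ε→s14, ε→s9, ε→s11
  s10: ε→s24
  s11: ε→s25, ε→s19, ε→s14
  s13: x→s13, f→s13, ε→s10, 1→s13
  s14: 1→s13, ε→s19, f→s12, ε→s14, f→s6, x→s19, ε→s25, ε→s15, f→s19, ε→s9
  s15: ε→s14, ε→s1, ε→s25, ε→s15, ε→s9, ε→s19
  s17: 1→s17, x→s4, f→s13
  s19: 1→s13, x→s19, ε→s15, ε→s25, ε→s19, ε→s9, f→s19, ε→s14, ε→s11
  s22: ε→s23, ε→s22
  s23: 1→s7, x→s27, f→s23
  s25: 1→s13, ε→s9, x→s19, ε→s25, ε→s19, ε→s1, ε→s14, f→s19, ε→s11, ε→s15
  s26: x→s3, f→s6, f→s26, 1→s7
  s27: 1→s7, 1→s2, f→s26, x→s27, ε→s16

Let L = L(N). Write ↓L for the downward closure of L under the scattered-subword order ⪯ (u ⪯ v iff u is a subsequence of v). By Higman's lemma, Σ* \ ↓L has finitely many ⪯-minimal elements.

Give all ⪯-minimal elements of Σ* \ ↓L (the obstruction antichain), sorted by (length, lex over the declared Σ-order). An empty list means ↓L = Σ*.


|Q|=28, |F|=12, |δ|=98 (48 ε).
min D↑ (10 st, q0=0, F={8}): 0:x→1,f→0,1→2 1:x→1,f→3,1→2 2:x→4,f→5,1→2 3:x→6,f→3,1→2 4:x→5,f→5,1→7 5:x→5,f→5,1→8 6:x→6,f→5,1→2 7:x→9,f→8,1→7 8:x→8,f→8,1→8 9:x→9,f→8,1→8 (ε-aug+det+¬).
'1f1': run [22, 18, 13, 3] end={s10,s13,s24} — reject; 3/3 del acc.
'1xx1': run [22, 18, 16, 14, 3] end={s10,s13,s24} — reject; 4/4 deletions ∈↓L.
'1x1f': |S_i|=[22, 18, 16, 6, 3] end={s10,s13,s24} ∉↓L; 4/4 del acc.
'xfxf1': N↓-sim [22, 21, 19, 18, 13, 3] end={s10,s13,s24} ∉↓L; 5/5 del acc.
4 obstructions.

min(Σ*\↓L) = [1f1, 1xx1, 1x1f, xfxf1].


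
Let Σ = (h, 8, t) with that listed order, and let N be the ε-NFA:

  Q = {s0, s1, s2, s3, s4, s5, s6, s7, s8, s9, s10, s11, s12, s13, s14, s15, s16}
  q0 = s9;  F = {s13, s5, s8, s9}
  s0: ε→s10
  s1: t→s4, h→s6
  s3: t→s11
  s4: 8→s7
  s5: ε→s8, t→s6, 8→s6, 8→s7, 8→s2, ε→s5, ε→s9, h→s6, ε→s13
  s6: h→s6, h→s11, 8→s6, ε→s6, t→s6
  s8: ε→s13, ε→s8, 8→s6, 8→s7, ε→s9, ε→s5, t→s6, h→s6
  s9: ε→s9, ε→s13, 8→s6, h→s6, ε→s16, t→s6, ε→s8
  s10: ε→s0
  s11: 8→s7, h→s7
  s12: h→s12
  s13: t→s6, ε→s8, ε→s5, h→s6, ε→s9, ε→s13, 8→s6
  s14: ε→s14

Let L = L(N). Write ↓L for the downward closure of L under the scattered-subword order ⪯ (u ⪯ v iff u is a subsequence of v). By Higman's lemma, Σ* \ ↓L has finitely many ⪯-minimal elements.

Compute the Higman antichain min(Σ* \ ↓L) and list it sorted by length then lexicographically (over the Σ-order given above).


|Q|=17, |F|=4, |δ|=46 (20 ε).
min D↑ (2 st, q0=0, F={1}): 0:h→1,8→1,t→1 1:h→1,8→1,t→1 [Hopcroft].
'h': N↓-sim [9, 3] end={s11,s6,s7} rej; 1/1 del acc.
'8': run [9, 4] end={s11,s2,s6,s7} ∉↓L; 1/1 deletions ∈↓L.
't': run [9, 3] end={s11,s6,s7} — reject; 1/1 deletions ∈↓L.
3 obstructions.

min(Σ*\↓L) = [h, 8, t].


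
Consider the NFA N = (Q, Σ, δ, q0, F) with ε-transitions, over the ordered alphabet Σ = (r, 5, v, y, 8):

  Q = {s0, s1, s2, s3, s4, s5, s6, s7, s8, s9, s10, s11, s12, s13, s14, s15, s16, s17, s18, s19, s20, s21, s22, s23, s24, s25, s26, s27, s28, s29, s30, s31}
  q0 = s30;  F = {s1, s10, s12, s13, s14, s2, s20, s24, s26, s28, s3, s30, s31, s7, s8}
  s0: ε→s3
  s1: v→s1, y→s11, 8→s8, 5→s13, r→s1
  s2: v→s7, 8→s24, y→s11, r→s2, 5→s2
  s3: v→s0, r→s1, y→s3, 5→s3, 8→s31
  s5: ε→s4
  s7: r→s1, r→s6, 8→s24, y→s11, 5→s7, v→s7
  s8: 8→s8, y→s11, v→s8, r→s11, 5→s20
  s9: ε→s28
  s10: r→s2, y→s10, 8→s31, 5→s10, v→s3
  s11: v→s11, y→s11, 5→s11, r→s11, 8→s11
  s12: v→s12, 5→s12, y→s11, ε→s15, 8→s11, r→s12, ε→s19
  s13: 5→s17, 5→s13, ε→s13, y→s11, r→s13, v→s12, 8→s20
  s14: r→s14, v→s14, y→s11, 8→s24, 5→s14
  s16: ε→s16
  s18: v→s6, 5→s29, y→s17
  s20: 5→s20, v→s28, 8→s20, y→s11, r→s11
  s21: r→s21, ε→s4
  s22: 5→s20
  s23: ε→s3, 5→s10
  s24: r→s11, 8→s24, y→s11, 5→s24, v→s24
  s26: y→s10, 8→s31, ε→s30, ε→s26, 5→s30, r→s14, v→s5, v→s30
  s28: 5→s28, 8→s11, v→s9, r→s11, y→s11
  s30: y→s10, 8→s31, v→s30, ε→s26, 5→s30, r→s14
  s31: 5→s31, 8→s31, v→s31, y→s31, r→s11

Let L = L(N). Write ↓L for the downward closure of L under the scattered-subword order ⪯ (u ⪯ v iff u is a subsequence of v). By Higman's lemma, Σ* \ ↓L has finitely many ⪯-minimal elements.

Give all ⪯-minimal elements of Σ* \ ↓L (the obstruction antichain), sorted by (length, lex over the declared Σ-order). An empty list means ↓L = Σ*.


|Q|=32, |F|=15, |δ|=101 (12 ε).
min D↑ (15 st, q0=0, F={4}): 0:r→1,5→0,v→0,y→2,8→3 1:r→1,5→1,v→1,y→4,8→5 2:r→6,5→2,v→7,y→2,8→3 3:r→4,5→3,v→3,y→3,8→3 4:r→4,5→4,v→4,y→4,8→4 5:r→4,5→5,v→5,y→4,8→5 6:r→6,5→6,v→8,y→4,8→5 7:r→9,5→7,v→7,y→7,8→3 8:r→9,5→8,v→8,y→4,8→5 9:r→9,5→10,v→9,y→4,8→11 10:r→10,5→10,v→12,y→4,8→13 11:r→4,5→13,v→11,y→4,8→11 12:r→12,5→12,v→12,y→4,8→4 13:r→4,5→13,v→14,y→4,8→13 14:r→4,5→14,v→14,y→4,8→4.
'ry': |S_i|=[24, 16, 1] end={s11} rej; 2/2 single-dels accept.
'8r': |S_i|=[24, 7, 1] end={s11} rej; 2/2 del acc.
'yvr5v8': N↓-sim [24, 19, 17, 12, 9, 6, 1] end={s11} ∉↓L; 6/6 del acc.
3 minimals (antichain).

Antichain: [ry, 8r, yvr5v8].


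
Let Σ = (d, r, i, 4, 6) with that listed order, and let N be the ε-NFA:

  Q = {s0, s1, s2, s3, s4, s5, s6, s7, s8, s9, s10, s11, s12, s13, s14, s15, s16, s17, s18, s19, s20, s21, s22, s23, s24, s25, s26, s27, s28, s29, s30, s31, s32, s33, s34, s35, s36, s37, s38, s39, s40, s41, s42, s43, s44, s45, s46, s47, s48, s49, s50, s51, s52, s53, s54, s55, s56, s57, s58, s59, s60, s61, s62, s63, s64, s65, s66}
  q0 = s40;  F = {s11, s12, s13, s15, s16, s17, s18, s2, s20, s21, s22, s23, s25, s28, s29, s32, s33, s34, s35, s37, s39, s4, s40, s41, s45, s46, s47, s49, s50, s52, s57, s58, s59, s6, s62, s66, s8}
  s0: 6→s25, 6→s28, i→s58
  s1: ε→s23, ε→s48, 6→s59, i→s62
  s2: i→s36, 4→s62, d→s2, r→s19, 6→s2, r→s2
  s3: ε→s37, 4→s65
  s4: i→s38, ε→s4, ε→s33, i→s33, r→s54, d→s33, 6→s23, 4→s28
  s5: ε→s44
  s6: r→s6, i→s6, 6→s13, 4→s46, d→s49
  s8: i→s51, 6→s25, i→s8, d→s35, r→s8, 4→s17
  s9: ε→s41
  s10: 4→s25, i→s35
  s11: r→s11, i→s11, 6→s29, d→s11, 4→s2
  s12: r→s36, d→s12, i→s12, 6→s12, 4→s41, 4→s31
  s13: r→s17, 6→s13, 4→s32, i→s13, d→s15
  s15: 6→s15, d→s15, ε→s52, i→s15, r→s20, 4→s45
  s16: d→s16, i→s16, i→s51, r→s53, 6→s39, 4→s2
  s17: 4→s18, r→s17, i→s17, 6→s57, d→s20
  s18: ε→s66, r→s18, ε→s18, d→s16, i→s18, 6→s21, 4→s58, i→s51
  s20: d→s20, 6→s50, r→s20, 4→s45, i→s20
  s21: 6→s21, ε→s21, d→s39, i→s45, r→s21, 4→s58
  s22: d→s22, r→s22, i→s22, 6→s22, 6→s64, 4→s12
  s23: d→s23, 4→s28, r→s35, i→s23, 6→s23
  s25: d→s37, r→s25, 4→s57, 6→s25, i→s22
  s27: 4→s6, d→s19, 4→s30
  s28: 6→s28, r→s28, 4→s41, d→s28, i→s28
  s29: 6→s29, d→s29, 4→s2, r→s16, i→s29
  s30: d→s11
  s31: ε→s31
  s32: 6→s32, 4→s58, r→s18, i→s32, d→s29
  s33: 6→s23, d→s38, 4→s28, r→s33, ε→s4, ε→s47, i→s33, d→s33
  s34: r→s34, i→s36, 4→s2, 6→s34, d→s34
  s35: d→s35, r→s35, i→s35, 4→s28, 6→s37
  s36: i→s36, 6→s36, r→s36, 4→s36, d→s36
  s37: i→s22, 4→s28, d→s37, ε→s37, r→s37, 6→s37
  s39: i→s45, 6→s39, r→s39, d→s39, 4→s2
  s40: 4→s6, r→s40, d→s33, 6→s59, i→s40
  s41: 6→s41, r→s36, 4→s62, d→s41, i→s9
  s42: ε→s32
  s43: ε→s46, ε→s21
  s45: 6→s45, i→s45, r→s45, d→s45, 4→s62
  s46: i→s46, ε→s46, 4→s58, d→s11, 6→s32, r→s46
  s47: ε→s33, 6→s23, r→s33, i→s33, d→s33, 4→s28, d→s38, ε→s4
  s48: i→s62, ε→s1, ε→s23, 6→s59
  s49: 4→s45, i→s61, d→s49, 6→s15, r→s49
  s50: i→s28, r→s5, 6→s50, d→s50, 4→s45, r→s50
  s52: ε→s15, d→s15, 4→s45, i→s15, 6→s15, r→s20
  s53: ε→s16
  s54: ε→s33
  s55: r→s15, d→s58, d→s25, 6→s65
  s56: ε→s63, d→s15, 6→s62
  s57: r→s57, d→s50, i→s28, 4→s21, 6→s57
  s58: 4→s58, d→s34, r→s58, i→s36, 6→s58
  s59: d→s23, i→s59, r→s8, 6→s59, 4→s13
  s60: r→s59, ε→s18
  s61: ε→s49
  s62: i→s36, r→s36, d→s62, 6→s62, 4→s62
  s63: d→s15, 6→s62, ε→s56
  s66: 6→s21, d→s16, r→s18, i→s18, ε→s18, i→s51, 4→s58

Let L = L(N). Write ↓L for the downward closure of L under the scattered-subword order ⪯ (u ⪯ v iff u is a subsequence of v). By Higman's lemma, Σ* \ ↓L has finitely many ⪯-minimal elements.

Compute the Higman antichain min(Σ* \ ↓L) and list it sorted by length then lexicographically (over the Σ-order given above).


A = [d44r, 444i, 6r6i4r].

|Q|=67, |F|=37, |δ|=255 (31 ε).
min D↑ (34 st, q0=0, F={19}): 0:d→1,r→0,i→0,4→2,6→3 1:d→1,r→1,i→1,4→4,6→5 2:d→6,r→2,i→2,4→7,6→8 3:d→5,r→9,i→3,4→8,6→3 4:d→4,r→4,i→4,4→10,6→4 5:d→5,r→11,i→5,4→4,6→5 6:d→6,r→6,i→6,4→12,6→13 7:d→14,r→7,i→7,4→15,6→16 8:d→13,r→17,i→8,4→16,6→8 9:d→11,r→9,i→9,4→17,6→18 10:d→10,r→19,i→10,4→20,6→10 11:d→11,r→11,i→11,4→4,6→21 12:d→12,r→12,i→12,4→20,6→12 13:d→13,r→22,i→13,4→12,6→13 14:d→14,r→14,i→14,4→23,6→24 15:d→25,r→15,i→19,4→15,6→15 16:d→24,r→26,i→16,4→15,6→16 17:d→22,r→17,i→17,4→26,6→27 18:d→21,r→18,i→28,4→27,6→18 19:d→19,r→19,i→19,4→19,6→19 20:d→20,r→19,i→19,4→20,6→20 21:d→21,r→21,i→28,4→4,6→21 22:d→22,r→22,i→22,4→12,6→29 23:d→23,r→23,i→19,4→20,6→23 24:d→24,r→30,i→24,4→23,6→24 25:d→25,r→25,i→19,4→23,6→25 26:d→30,r→26,i→26,4→15,6→31 27:d→29,r→27,i→4,4→31,6→27 28:d→28,r→28,i→28,4→32,6→28 29:d→29,r→29,i→4,4→12,6→29 30:d→30,r→30,i→30,4→23,6→33 31:d→33,r→31,i→12,4→15,6→31 32:d→32,r→19,i→32,4→10,6→32 33:d→33,r→33,i→12,4→23,6→33.
'd44r': run [49, 35, 10, 5, 1] end={s36} rej; 4/4 deletions ∈↓L.
'444i': run [49, 35, 21, 6, 1] end={s36} rej; 4/4 deletions ∈↓L.
'6r6i4r': N↓-sim [49, 38, 31, 22, 10, 6, 1] end={s36} — reject; 6/6 deletions ∈↓L.
3 words, ⪯-incomp.


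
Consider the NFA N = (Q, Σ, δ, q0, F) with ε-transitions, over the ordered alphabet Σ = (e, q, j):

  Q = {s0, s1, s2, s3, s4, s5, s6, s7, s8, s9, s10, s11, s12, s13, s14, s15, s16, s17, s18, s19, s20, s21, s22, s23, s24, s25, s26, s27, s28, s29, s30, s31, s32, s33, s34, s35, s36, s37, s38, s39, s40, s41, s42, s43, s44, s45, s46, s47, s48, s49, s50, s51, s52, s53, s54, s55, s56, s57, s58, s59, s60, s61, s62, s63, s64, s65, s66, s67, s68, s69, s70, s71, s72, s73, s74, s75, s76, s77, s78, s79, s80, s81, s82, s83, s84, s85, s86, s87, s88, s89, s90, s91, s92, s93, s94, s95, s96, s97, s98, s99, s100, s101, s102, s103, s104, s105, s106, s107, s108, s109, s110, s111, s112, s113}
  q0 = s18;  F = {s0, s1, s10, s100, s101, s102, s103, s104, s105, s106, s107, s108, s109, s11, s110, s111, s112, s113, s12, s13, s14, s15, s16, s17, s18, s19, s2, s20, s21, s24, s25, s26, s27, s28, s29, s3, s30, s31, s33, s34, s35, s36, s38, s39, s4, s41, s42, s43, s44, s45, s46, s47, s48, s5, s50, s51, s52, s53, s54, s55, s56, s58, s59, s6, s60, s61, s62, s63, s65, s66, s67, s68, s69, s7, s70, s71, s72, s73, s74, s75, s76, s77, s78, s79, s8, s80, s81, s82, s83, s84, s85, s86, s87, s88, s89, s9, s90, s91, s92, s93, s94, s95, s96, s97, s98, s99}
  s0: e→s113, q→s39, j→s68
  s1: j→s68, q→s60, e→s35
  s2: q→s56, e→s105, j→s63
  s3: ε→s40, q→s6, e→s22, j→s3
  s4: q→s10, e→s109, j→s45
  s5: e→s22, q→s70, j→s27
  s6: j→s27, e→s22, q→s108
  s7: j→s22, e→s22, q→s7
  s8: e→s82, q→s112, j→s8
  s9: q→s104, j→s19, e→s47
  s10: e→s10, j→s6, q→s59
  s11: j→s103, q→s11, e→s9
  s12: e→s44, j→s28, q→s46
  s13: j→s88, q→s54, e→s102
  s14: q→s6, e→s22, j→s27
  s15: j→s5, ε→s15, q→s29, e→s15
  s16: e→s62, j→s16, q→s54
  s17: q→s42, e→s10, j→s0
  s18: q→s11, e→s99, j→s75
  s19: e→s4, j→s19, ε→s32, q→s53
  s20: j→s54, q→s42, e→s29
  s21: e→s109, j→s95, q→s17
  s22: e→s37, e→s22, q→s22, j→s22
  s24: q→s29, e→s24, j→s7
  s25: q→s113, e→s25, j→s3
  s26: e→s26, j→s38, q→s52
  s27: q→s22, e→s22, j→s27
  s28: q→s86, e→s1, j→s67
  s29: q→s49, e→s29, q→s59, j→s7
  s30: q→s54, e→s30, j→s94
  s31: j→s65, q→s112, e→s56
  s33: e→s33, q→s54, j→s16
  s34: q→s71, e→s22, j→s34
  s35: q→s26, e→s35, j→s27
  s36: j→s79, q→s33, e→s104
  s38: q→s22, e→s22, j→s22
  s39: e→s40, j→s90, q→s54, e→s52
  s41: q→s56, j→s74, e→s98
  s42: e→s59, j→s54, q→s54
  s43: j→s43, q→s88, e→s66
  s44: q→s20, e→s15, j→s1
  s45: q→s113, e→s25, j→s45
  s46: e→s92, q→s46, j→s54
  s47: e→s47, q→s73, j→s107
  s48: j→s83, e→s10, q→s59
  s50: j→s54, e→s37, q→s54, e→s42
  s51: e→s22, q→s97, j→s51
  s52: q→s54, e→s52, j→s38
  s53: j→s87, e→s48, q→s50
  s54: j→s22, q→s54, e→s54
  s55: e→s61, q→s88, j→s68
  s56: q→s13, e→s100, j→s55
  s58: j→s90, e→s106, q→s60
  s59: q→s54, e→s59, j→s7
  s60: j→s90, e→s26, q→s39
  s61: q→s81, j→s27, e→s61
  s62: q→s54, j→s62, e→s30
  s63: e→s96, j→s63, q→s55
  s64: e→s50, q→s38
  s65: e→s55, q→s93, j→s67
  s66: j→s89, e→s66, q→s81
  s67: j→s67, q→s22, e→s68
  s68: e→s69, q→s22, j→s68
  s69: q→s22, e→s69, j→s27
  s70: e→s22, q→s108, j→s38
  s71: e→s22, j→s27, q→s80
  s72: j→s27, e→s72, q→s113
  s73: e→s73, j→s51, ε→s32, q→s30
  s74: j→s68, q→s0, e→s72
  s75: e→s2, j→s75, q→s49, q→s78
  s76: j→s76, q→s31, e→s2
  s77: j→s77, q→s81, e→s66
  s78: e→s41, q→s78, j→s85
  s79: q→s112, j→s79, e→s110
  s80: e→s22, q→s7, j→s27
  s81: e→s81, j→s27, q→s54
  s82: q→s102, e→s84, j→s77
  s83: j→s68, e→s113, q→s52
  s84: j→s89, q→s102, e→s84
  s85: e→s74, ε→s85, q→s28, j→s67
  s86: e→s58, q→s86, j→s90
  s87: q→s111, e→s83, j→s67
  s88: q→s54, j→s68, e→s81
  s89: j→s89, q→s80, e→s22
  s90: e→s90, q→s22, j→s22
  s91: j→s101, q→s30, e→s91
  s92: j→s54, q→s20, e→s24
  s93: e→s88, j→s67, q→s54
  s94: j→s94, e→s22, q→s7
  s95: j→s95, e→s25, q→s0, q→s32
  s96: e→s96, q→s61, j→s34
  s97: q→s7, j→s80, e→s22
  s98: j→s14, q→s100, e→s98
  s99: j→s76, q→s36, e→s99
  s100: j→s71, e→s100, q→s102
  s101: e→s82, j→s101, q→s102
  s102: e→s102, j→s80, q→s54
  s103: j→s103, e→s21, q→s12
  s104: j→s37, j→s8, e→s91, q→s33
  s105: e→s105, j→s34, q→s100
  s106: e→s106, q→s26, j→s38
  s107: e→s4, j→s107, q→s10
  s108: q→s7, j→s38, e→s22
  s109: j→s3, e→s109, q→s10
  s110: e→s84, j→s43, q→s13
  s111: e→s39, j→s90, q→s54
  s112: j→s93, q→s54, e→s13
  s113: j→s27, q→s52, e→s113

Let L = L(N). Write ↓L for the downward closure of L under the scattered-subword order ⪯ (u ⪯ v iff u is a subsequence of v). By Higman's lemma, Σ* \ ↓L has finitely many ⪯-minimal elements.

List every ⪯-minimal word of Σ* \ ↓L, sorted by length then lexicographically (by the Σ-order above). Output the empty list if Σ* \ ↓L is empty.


min(Σ*\↓L) = [eqqqj, jeeje, jqjjq, qeeqje, qjqqjj, jejqjq].

|Q|=114, |F|=106, |δ|=335 (5 ε).
min D↑ (107 st, q0=0, F={51}): 0:e→1,q→2,j→3 1:e→1,q→4,j→5 2:e→6,q→2,j→7 3:e→8,q→9,j→3 4:e→10,q→11,j→12 5:e→8,q→13,j→5 6:e→14,q→10,j→15 7:e→16,q→17,j→7 8:e→18,q→19,j→20 9:e→21,q→9,j→22 10:e→23,q→11,j→24 11:e→11,q→25,j→26 12:e→27,q→28,j→12 13:e→19,q→28,j→29 14:e→14,q→30,j→31 15:e→32,q→33,j→15 16:e→34,q→35,j→36 17:e→37,q→38,j→39 18:e→18,q→40,j→41 19:e→40,q→42,j→43 20:e→44,q→43,j→20 21:e→45,q→19,j→46 22:e→46,q→39,j→47 23:e→23,q→48,j→49 24:e→50,q→28,j→24 25:e→25,q→25,j→51 26:e→52,q→25,j→26 27:e→53,q→42,j→54 28:e→42,q→25,j→55 29:e→43,q→55,j→47 30:e→30,q→48,j→56 31:e→32,q→57,j→31 32:e→34,q→57,j→58 33:e→59,q→60,j→61 34:e→34,q→57,j→62 35:e→57,q→63,j→64 36:e→65,q→64,j→36 37:e→66,q→67,j→68 38:e→69,q→38,j→25 39:e→68,q→70,j→47 40:e→40,q→71,j→72 41:e→51,q→72,j→41 42:e→71,q→25,j→73 43:e→74,q→73,j→75 44:e→44,q→74,j→41 45:e→45,q→40,j→76 46:e→77,q→64,j→75 47:e→75,q→51,j→47 48:e→48,q→25,j→78 49:e→50,q→71,j→49 50:e→53,q→71,j→79 51:e→51,q→51,j→51 52:e→48,q→25,j→52 53:e→53,q→71,j→80 54:e→81,q→73,j→54 55:e→73,q→25,j→47 56:e→51,q→82,j→56 57:e→57,q→83,j→84 58:e→65,q→85,j→58 59:e→57,q→83,j→86 60:e→63,q→25,j→25 61:e→86,q→87,j→47 62:e→51,q→84,j→62 63:e→83,q→25,j→25 64:e→85,q→88,j→75 65:e→65,q→85,j→62 66:e→66,q→89,j→90 67:e→89,q→63,j→25 68:e→91,q→92,j→75 69:e→93,q→67,j→25 70:e→94,q→70,j→95 71:e→71,q→25,j→96 72:e→51,q→96,j→97 73:e→98,q→25,j→75 74:e→74,q→98,j→97 75:e→99,q→51,j→75 76:e→51,q→84,j→97 77:e→77,q→85,j→97 78:e→51,q→100,j→78 79:e→81,q→98,j→79 80:e→51,q→96,j→80 81:e→81,q→98,j→80 82:e→51,q→100,j→96 83:e→83,q→25,j→100 84:e→51,q→101,j→97 85:e→85,q→102,j→97 86:e→85,q→102,j→75 87:e→88,q→25,j→95 88:e→102,q→25,j→95 89:e→89,q→83,j→100 90:e→51,q→103,j→97 91:e→91,q→104,j→97 92:e→104,q→88,j→95 93:e→93,q→89,j→100 94:e→105,q→92,j→95 95:e→95,q→51,j→51 96:e→51,q→100,j→97 97:e→51,q→51,j→97 98:e→98,q→25,j→97 99:e→99,q→51,j→97 100:e→51,q→100,j→51 101:e→51,q→100,j→106 102:e→102,q→25,j→106 103:e→51,q→101,j→106 104:e→104,q→102,j→106 105:e→105,q→104,j→106 106:e→51,q→51,j→51 [Hopcroft].
'eqqqj': |S_i|=[111, 101, 69, 32, 4, 2] end={s22,s37} rej; 5/5 del acc.
'jeeje': N↓-sim [111, 101, 75, 44, 17, 2] end={s22,s37} rej; 5/5 del acc.
'jqjjq': run [111, 101, 69, 42, 8, 2] end={s22,s37} rej; 5/5 single-dels accept.
'qeeqje': |S_i|=[111, 102, 90, 63, 27, 12, 2] end={s22,s37} — reject; 6/6 single-dels accept.
'qjqqjj': N↓-sim [111, 102, 88, 55, 26, 6, 2] end={s22,s37} ∉↓L; 6/6 del acc.
'jejqjq': |S_i|=[111, 101, 75, 47, 26, 7, 2] end={s22,s37} rej; 6/6 single-dels accept.
6 minimals (antichain).


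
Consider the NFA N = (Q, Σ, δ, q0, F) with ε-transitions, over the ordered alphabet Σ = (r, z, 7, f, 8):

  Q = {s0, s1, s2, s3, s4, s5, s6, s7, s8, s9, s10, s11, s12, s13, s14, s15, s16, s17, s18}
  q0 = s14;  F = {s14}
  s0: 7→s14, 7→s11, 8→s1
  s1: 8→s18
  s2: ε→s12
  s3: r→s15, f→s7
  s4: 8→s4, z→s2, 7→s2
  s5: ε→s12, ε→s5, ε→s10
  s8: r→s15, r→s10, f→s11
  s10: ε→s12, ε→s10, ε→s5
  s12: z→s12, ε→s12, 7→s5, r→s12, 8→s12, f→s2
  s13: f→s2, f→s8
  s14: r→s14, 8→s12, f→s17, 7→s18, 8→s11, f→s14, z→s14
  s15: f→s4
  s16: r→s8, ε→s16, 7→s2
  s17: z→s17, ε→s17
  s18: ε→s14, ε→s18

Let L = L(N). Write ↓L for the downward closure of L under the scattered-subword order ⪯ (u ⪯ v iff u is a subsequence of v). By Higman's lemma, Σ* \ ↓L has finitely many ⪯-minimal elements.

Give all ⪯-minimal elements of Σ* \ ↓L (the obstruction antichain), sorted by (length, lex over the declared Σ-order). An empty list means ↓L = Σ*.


|Q|=19, |F|=1, |δ|=42 (12 ε).
min D↑ (2 st, q0=0, F={1}): 0:r→0,z→0,7→0,f→0,8→1 1:r→1,z→1,7→1,f→1,8→1 (ε-aug+det+¬).
'8': run [8, 5] end={s10,s11,s12,s2,s5} — reject; 1/1 deletions ∈↓L.
1 obstructions.

min(Σ*\↓L) = [8].


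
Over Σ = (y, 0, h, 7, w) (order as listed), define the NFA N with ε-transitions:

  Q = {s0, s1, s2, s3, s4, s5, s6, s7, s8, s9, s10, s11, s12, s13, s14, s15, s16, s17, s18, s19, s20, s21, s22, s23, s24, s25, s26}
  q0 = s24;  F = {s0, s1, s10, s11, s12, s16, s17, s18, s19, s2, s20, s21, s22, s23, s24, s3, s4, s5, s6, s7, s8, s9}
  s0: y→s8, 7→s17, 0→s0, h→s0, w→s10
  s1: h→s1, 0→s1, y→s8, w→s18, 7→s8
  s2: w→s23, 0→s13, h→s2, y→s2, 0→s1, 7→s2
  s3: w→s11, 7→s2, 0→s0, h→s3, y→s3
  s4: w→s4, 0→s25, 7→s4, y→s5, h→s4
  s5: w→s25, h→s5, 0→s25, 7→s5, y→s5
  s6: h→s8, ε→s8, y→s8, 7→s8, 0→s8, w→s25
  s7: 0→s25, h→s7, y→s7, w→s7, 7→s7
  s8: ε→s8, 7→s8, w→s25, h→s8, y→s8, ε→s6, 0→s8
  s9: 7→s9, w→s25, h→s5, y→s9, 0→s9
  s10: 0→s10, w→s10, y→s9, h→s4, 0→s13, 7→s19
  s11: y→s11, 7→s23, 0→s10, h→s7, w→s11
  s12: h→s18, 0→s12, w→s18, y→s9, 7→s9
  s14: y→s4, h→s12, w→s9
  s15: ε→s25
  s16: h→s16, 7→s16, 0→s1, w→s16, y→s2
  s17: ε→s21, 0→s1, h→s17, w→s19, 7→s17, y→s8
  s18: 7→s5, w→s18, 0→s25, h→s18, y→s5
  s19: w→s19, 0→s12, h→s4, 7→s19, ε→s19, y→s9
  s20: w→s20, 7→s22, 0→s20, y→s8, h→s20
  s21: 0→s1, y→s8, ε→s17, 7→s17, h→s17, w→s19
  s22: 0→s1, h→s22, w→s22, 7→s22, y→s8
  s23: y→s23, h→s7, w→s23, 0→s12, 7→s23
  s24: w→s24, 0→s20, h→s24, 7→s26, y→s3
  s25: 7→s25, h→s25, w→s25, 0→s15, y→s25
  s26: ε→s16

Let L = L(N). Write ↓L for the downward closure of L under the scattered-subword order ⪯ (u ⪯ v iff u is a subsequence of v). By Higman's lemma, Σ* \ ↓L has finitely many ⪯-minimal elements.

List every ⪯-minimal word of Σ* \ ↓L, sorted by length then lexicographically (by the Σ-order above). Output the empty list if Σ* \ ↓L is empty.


|Q|=27, |F|=22, |δ|=128 (8 ε).
min D↑ (21 st, q0=0, F={14}): 0:y→1,0→2,h→0,7→3,w→0 1:y→1,0→4,h→1,7→5,w→6 2:y→7,0→2,h→2,7→8,w→2 3:y→5,0→9,h→3,7→3,w→3 4:y→7,0→4,h→4,7→10,w→11 5:y→5,0→9,h→5,7→5,w→12 6:y→6,0→11,h→13,7→12,w→6 7:y→7,0→7,h→7,7→7,w→14 8:y→7,0→9,h→8,7→8,w→8 9:y→7,0→9,h→9,7→7,w→15 10:y→7,0→9,h→10,7→10,w→16 11:y→17,0→11,h→18,7→16,w→11 12:y→12,0→19,h→13,7→12,w→12 13:y→13,0→14,h→13,7→13,w→13 14:y→14,0→14,h→14,7→14,w→14 15:y→20,0→14,h→15,7→20,w→15 16:y→17,0→19,h→18,7→16,w→16 17:y→17,0→17,h→20,7→17,w→14 18:y→20,0→14,h→18,7→18,w→18 19:y→17,0→19,h→15,7→17,w→15 20:y→20,0→14,h→20,7→20,w→14 [Hopcroft].
'0yw': N↓-sim [26, 18, 6, 2] end={s15,s25} ∉↓L; 3/3 del acc.
'ywh0': run [26, 21, 13, 6, 2] end={s15,s25} ∉↓L; 4/4 single-dels accept.
'707w': |S_i|=[26, 20, 10, 6, 2] end={s15,s25} — reject; 4/4 deletions ∈↓L.
'70w0': run [26, 20, 10, 4, 2] end={s15,s25} ∉↓L; 4/4 del acc.
4 minimals (antichain).

min(Σ*\↓L) = [0yw, ywh0, 707w, 70w0].


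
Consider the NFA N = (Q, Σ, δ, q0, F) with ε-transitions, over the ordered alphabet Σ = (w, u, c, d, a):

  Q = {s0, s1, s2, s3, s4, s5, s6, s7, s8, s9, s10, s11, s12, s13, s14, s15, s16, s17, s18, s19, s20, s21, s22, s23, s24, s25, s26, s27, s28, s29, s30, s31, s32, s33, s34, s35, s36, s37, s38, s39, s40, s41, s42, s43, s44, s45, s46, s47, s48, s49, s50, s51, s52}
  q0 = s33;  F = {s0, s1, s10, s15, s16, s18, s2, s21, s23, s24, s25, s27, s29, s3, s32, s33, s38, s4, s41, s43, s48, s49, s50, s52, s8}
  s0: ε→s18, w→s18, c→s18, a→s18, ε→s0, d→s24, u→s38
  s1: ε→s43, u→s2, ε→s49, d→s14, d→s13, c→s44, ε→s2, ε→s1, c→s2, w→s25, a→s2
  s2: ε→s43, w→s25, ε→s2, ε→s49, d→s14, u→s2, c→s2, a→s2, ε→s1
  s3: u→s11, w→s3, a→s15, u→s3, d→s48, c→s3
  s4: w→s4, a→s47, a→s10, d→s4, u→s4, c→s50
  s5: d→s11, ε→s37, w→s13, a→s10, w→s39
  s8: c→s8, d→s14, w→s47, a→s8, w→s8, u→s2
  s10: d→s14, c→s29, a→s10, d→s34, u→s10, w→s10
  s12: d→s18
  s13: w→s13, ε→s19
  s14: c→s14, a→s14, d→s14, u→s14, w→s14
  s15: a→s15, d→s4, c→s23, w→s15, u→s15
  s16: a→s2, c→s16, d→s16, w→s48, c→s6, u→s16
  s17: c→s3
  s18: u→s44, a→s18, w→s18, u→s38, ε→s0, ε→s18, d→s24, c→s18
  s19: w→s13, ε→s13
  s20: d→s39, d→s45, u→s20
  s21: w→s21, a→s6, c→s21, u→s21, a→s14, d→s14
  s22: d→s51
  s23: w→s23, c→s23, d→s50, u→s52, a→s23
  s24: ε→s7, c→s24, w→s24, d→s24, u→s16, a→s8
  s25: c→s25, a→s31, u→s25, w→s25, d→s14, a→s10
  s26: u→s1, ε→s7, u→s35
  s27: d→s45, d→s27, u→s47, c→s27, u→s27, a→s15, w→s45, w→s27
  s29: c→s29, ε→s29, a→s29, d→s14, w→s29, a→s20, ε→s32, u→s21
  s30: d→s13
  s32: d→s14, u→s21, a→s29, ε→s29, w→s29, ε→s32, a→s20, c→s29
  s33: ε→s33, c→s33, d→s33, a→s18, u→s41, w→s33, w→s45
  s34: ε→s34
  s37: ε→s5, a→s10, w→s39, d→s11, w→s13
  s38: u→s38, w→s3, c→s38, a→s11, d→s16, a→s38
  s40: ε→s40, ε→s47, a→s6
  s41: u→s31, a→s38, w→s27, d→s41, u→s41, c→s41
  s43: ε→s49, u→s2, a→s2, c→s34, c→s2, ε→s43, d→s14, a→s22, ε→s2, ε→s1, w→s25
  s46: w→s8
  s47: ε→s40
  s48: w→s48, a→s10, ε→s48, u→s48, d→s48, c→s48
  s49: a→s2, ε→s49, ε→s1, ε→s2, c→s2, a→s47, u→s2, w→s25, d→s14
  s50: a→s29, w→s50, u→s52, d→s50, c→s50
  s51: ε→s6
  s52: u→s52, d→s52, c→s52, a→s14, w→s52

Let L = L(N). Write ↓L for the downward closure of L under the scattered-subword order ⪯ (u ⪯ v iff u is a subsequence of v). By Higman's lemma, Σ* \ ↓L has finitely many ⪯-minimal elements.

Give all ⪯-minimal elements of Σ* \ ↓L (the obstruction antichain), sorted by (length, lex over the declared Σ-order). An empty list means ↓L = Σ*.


|Q|=53, |F|=25, |δ|=208 (36 ε).
min D↑ (21 st, q0=0, F={14}): 0:w→0,u→1,c→0,d→0,a→2 1:w→3,u→1,c→1,d→1,a→4 2:w→2,u→4,c→2,d→5,a→2 3:w→3,u→3,c→3,d→3,a→6 4:w→7,u→4,c→4,d→8,a→4 5:w→5,u→8,c→5,d→5,a→9 6:w→6,u→6,c→10,d→11,a→6 7:w→7,u→7,c→7,d→12,a→6 8:w→12,u→8,c→8,d→8,a→13 9:w→9,u→13,c→9,d→14,a→9 10:w→10,u→15,c→10,d→16,a→10 11:w→11,u→11,c→16,d→11,a→17 12:w→12,u→12,c→12,d→12,a→17 13:w→18,u→13,c→13,d→14,a→13 14:w→14,u→14,c→14,d→14,a→14 15:w→15,u→15,c→15,d→15,a→14 16:w→16,u→15,c→16,d→16,a→19 17:w→17,u→17,c→19,d→14,a→17 18:w→18,u→18,c→18,d→14,a→17 19:w→19,u→20,c→19,d→14,a→19 20:w→20,u→20,c→20,d→14,a→14.
'adad': N↓-sim [41, 38, 31, 24, 8] end={s13,s14,s19,s34,s39,s45,s51,s6} rej; 4/4 del acc.
'uwacua': N↓-sim [41, 35, 25, 18, 11, 7, 2] end={s14,s6} rej; 6/6 single-dels accept.
2 minimals (antichain).

Antichain: [adad, uwacua].


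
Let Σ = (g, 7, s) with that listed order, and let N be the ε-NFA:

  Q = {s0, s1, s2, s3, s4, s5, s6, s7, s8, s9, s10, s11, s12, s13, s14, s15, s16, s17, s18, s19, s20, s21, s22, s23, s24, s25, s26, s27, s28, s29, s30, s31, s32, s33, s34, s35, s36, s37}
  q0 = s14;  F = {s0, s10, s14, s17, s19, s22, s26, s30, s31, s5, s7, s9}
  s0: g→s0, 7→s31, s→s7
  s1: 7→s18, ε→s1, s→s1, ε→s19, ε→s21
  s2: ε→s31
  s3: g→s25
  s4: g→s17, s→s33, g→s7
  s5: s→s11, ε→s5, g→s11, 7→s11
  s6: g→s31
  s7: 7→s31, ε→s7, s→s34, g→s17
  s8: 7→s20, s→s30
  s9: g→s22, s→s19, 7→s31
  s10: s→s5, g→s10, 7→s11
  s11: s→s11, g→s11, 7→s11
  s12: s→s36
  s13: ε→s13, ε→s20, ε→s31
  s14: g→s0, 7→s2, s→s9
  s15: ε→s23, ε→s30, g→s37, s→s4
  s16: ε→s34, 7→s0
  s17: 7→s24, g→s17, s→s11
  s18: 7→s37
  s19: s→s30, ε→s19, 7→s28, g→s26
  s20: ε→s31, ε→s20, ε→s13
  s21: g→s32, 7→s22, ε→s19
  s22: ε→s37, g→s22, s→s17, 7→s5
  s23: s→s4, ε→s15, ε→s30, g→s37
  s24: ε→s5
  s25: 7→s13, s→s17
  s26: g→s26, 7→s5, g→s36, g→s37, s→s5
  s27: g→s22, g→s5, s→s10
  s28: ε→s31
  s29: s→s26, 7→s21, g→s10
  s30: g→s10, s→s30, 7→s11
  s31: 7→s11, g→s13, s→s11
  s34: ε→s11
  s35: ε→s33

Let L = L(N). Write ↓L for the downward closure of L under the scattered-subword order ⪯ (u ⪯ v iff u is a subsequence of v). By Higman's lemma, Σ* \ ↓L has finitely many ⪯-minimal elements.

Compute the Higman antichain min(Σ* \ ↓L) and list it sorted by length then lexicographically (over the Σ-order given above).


|Q|=38, |F|=12, |δ|=91 (24 ε).
min D↑ (13 st, q0=0, F={5}): 0:g→1,7→2,s→3 1:g→1,7→2,s→4 2:g→2,7→5,s→5 3:g→6,7→2,s→7 4:g→8,7→2,s→5 5:g→5,7→5,s→5 6:g→6,7→9,s→8 7:g→10,7→2,s→11 8:g→8,7→9,s→5 9:g→5,7→5,s→5 10:g→10,7→9,s→9 11:g→12,7→5,s→11 12:g→12,7→5,s→9.
'77': |S_i|=[21, 8, 1] end={s11} — reject; 2/2 single-dels accept.
'7s': N↓-sim [21, 8, 1] end={s11} rej; 2/2 deletions ∈↓L.
'gss': |S_i|=[21, 15, 9, 2] end={s11,s34} rej; 3/3 deletions ∈↓L.
'sg7g': run [21, 18, 12, 3, 1] end={s11} rej; 4/4 single-dels accept.
'sss7': run [21, 18, 15, 4, 1] end={s11} — reject; 4/4 single-dels accept.
'ssgsg': N↓-sim [21, 18, 15, 11, 2, 1] end={s11} — reject; 5/5 single-dels accept.
6 words, ⪯-incomp.

Antichain: [77, 7s, gss, sg7g, sss7, ssgsg].


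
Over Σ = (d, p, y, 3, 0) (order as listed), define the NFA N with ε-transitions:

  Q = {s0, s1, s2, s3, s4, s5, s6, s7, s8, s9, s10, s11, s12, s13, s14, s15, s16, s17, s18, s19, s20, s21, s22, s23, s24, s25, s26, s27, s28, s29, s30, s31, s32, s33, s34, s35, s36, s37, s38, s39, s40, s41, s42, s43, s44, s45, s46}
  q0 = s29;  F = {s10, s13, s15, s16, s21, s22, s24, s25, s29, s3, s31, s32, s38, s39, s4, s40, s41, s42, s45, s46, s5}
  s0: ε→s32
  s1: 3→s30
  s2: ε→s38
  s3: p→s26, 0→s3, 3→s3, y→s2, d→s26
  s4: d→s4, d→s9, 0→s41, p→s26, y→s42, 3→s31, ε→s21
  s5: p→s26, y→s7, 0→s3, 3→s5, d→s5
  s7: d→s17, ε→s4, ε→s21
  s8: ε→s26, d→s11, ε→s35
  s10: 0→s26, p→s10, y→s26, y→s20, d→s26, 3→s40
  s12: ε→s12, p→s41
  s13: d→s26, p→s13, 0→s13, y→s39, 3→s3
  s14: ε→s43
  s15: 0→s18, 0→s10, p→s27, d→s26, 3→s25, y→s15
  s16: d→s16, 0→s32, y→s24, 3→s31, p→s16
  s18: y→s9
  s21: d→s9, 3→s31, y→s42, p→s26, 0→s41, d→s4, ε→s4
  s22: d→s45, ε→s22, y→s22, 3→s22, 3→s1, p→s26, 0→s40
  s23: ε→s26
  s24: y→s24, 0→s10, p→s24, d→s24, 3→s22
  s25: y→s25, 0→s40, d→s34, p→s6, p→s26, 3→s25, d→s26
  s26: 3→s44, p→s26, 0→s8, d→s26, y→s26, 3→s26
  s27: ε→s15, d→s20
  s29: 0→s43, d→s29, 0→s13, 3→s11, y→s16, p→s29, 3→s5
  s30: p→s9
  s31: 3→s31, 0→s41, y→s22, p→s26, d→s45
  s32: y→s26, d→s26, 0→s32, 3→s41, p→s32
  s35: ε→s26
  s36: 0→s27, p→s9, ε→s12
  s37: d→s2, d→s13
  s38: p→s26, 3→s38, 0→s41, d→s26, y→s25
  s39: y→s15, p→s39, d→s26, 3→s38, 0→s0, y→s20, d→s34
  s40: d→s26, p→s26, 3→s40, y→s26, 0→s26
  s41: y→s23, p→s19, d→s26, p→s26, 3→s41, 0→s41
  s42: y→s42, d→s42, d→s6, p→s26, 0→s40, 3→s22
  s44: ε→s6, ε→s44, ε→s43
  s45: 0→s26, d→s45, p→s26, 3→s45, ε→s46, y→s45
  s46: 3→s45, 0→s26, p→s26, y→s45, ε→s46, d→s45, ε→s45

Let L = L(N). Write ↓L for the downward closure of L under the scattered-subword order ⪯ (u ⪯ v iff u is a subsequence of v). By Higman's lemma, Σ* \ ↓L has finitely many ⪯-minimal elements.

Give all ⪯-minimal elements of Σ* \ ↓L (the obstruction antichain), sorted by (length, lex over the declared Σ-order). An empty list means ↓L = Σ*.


Antichain: [3p, 0d, y0y, yy00, y3d0].

|Q|=47, |F|=21, |δ|=156 (21 ε).
min D↑ (20 st, q0=0, F={7}): 0:d→0,p→0,y→1,3→2,0→3 1:d→1,p→1,y→4,3→5,0→6 2:d→2,p→7,y→8,3→2,0→9 3:d→7,p→3,y→10,3→9,0→3 4:d→4,p→4,y→4,3→11,0→12 5:d→13,p→7,y→11,3→5,0→14 6:d→7,p→6,y→7,3→14,0→6 7:d→7,p→7,y→7,3→7,0→7 8:d→8,p→7,y→15,3→5,0→14 9:d→7,p→7,y→16,3→9,0→9 10:d→7,p→10,y→17,3→16,0→6 11:d→13,p→7,y→11,3→11,0→18 12:d→7,p→12,y→7,3→18,0→7 13:d→13,p→7,y→13,3→13,0→7 14:d→7,p→7,y→7,3→14,0→14 15:d→15,p→7,y→15,3→11,0→18 16:d→7,p→7,y→19,3→16,0→14 17:d→7,p→17,y→17,3→19,0→12 18:d→7,p→7,y→7,3→18,0→7 19:d→7,p→7,y→19,3→19,0→18 (ε-aug+det+¬).
'3p': N↓-sim [41, 29, 9] end={s11,s19,s26,s35,s43,s44,s6,s8,s9} — reject; 2/2 del acc.
'0d': |S_i|=[41, 26, 9] end={s11,s20,s26,s34,s35,s43,s44,s6,s8} — reject; 2/2 deletions ∈↓L.
'y0y': run [41, 37, 17, 10] end={s11,s20,s23,s26,s35,s43,s44,s6,s8,s9} rej; 3/3 del acc.
'yy00': run [41, 37, 24, 12, 7] end={s11,s26,s35,s43,s44,s6,s8} — reject; 4/4 single-dels accept.
'y3d0': N↓-sim [41, 37, 21, 10, 7] end={s11,s26,s35,s43,s44,s6,s8} ∉↓L; 4/4 single-dels accept.
5 words, ⪯-incomp.


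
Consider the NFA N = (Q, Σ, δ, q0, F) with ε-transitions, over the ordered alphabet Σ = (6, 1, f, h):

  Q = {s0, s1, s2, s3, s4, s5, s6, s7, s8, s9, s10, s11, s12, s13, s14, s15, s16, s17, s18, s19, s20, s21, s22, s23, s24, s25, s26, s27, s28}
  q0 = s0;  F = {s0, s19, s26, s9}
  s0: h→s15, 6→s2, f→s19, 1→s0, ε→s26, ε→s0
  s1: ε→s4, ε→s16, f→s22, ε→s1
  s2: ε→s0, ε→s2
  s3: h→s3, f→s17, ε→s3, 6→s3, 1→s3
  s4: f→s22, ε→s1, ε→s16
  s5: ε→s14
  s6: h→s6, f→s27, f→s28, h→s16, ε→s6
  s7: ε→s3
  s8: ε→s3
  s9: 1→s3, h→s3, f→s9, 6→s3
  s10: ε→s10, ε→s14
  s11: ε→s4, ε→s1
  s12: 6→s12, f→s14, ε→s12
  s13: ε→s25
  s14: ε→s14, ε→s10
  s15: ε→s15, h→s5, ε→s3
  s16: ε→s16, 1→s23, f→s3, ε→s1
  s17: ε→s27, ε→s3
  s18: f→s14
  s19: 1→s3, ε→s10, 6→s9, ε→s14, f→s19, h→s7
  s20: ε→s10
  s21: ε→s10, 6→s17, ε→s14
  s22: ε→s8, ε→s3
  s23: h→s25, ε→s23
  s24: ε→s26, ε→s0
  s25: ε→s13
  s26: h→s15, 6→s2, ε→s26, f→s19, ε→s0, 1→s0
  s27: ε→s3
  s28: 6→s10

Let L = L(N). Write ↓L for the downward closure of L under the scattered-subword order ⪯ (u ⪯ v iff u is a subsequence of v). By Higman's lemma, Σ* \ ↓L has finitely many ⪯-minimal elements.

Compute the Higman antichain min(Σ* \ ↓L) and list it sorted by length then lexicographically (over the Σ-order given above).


min(Σ*\↓L) = [h, f1, f66].

|Q|=29, |F|=4, |δ|=77 (42 ε).
min D↑ (4 st, q0=0, F={2}): 0:6→0,1→0,f→1,h→2 1:6→3,1→2,f→1,h→2 2:6→2,1→2,f→2,h→2 3:6→2,1→2,f→3,h→2 (ε-aug+det+¬).
'h': run [13, 8] end={s10,s14,s15,s17,s27,s3,s5,s7} ∉↓L; 1/1 single-dels accept.
'f1': |S_i|=[13, 8, 3] end={s17,s27,s3} rej; 2/2 del acc.
'f66': |S_i|=[13, 8, 4, 3] end={s17,s27,s3} rej; 3/3 deletions ∈↓L.
3 obstructions.


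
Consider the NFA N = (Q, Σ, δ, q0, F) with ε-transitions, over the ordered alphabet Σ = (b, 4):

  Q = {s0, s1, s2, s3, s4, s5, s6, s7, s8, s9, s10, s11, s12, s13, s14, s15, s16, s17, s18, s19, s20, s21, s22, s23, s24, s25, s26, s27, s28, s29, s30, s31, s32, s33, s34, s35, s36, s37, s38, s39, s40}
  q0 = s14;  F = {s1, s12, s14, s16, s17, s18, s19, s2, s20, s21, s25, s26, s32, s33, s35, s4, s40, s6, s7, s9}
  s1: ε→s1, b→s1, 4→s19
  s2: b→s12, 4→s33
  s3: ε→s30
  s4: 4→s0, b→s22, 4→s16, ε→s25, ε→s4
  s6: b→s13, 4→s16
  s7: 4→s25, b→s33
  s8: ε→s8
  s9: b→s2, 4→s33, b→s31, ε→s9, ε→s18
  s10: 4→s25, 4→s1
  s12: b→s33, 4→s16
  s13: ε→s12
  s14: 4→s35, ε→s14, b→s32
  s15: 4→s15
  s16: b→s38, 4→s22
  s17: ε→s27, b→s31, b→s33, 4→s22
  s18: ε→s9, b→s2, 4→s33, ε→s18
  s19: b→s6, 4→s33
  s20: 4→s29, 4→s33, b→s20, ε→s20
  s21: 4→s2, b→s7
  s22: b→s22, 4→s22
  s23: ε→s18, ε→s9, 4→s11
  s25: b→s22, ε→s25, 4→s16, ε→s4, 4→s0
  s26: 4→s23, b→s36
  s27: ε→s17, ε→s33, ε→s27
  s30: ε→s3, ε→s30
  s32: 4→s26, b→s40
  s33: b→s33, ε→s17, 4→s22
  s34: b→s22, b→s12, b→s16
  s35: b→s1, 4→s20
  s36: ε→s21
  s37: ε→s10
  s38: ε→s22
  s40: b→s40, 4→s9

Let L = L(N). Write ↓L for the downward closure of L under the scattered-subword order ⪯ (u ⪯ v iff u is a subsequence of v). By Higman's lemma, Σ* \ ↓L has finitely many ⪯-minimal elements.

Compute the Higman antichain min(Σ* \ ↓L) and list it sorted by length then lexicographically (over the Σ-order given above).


A = [4444, bb444, b4bbb4, b4bb4b, 4b4b4b].

|Q|=41, |F|=20, |δ|=80 (26 ε).
min D↑ (18 st, q0=0, F={14}): 0:b→1,4→2 1:b→3,4→4 2:b→5,4→6 3:b→3,4→7 4:b→8,4→7 5:b→5,4→9 6:b→6,4→10 7:b→11,4→10 8:b→12,4→11 9:b→13,4→10 10:b→10,4→14 11:b→15,4→10 12:b→10,4→16 13:b→15,4→17 14:b→14,4→14 15:b→10,4→17 16:b→14,4→17 17:b→14,4→14 [Hopcroft].
'4444': N↓-sim [30, 27, 21, 10, 1] end={s22} ∉↓L; 4/4 del acc.
'bb444': N↓-sim [30, 28, 24, 18, 8, 1] end={s22} rej; 5/5 single-dels accept.
'b4bbb4': |S_i|=[30, 28, 24, 17, 13, 6, 1] end={s22} ∉↓L; 6/6 deletions ∈↓L.
'b4bb4b': run [30, 28, 24, 17, 13, 6, 2] end={s22,s38} rej; 6/6 deletions ∈↓L.
'4b4b4b': run [30, 27, 21, 16, 10, 3, 2] end={s22,s38} — reject; 6/6 deletions ∈↓L.
5 minimals (antichain).


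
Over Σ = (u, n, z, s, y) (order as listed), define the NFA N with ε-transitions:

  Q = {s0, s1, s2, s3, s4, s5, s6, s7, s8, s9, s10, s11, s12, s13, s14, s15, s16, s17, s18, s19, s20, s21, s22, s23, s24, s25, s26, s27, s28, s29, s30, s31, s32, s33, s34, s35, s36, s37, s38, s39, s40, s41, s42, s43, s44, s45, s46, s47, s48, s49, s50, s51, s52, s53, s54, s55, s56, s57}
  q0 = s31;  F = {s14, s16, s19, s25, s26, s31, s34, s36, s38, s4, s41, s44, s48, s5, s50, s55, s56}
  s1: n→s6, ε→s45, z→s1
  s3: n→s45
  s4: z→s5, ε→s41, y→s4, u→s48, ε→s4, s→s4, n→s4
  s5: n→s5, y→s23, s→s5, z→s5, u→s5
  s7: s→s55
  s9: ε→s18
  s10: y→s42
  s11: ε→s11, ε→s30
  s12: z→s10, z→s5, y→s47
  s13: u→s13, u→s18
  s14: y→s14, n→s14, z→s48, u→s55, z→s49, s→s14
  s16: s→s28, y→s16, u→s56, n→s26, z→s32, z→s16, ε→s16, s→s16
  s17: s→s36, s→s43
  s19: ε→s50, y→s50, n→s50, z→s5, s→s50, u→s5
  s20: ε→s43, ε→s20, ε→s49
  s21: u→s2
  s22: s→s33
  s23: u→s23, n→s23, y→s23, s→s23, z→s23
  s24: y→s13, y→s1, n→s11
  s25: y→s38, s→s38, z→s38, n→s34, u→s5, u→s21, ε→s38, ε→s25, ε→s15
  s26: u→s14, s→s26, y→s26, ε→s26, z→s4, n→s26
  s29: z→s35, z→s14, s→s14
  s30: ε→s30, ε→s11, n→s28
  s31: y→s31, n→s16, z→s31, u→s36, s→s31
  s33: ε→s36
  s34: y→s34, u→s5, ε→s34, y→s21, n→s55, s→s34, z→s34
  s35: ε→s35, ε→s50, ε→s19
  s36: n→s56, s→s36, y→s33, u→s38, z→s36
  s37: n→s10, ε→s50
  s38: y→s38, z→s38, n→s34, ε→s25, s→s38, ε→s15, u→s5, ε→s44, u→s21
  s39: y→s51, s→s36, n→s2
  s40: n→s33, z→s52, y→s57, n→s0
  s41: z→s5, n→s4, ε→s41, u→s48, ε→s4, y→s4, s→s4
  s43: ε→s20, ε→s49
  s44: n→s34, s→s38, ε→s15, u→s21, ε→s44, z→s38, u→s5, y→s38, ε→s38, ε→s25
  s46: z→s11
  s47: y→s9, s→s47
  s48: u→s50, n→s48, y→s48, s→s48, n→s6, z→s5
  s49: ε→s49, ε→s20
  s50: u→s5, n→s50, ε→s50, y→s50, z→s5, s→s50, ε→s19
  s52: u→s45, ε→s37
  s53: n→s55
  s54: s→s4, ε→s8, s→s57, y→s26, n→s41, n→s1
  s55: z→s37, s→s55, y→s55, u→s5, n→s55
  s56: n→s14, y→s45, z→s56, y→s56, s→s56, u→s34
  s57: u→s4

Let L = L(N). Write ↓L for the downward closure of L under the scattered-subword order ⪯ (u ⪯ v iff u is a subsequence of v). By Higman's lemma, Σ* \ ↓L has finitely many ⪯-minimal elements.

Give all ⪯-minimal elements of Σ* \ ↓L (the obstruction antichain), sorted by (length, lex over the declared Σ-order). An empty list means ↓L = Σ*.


|Q|=58, |F|=17, |δ|=179 (40 ε).
min D↑ (14 st, q0=0, F={10}): 0:u→1,n→2,z→0,s→0,y→0 1:u→3,n→4,z→1,s→1,y→1 2:u→4,n→5,z→2,s→2,y→2 3:u→6,n→7,z→3,s→3,y→3 4:u→7,n→8,z→4,s→4,y→4 5:u→8,n→5,z→9,s→5,y→5 6:u→6,n→6,z→6,s→6,y→10 7:u→6,n→11,z→7,s→7,y→7 8:u→11,n→8,z→12,s→8,y→8 9:u→12,n→9,z→6,s→9,y→9 10:u→10,n→10,z→10,s→10,y→10 11:u→6,n→11,z→13,s→11,y→11 12:u→13,n→12,z→6,s→12,y→12 13:u→6,n→13,z→6,s→13,y→13.
'uuuy': run [32, 25, 15, 4, 1] end={s23} rej; 4/4 del acc.
'nnzzy': run [32, 25, 17, 14, 2, 1] end={s23} ∉↓L; 5/5 del acc.
2 minimals (antichain).

Antichain: [uuuy, nnzzy].
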